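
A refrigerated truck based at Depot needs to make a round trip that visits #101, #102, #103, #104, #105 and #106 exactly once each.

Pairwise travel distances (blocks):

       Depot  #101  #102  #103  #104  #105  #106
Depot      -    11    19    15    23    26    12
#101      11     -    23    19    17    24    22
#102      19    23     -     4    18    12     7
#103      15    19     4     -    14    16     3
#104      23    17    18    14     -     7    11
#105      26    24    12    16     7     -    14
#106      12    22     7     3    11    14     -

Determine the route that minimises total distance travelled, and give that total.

Depot - #101 - #102 - #103 - #104 - #105 - #106 - Depot: 11+23+4+14+7+14+12 = 85
Depot - #101 - #102 - #103 - #104 - #106 - #105 - Depot: 11+23+4+14+11+14+26 = 103
Depot - #101 - #102 - #103 - #105 - #104 - #106 - Depot: 11+23+4+16+7+11+12 = 84
Depot - #101 - #102 - #103 - #105 - #106 - #104 - Depot: 11+23+4+16+14+11+23 = 102
Depot - #101 - #102 - #103 - #106 - #104 - #105 - Depot: 11+23+4+3+11+7+26 = 85
Depot - #101 - #102 - #103 - #106 - #105 - #104 - Depot: 11+23+4+3+14+7+23 = 85
Depot - #101 - #102 - #104 - #103 - #105 - #106 - Depot: 11+23+18+14+16+14+12 = 108
Depot - #101 - #102 - #104 - #103 - #106 - #105 - Depot: 11+23+18+14+3+14+26 = 109
… (352 more)
Depot - #101 - #104 - #105 - #102 - #103 - #106 - Depot: 11+17+7+12+4+3+12 = 66  ← best
The minimum is 66.
One optimal route: Depot → #101 → #104 → #105 → #102 → #103 → #106 → Depot (or its reverse).

Minimum total distance: 66 blocks.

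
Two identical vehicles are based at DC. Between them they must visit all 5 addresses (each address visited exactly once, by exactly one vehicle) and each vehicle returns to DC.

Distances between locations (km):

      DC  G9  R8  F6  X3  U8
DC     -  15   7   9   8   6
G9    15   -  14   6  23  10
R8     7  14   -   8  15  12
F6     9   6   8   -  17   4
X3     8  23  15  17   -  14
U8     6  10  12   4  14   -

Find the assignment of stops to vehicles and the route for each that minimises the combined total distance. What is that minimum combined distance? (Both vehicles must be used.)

Check every non-empty split of the stops between the two vehicles; for each half take its own optimal tour:
  {G9} + {R8, F6, X3, U8}: 30 + 41 = 71
  {R8} + {G9, F6, X3, U8}: 14 + 47 = 61
  {G9, R8} + {F6, X3, U8}: 36 + 35 = 71
  {F6} + {G9, R8, X3, U8}: 18 + 53 = 71
  {G9, F6} + {R8, X3, U8}: 30 + 41 = 71
  {R8, F6} + {G9, X3, U8}: 24 + 47 = 71
  … (15 splits in total)
  {X3} + {G9, R8, F6, U8}: 16 + 37 = 53  ← best
Best: vehicle 1 DC → X3 → DC = 16; vehicle 2 DC → R8 → G9 → F6 → U8 → DC = 37; combined 53.

Minimum combined distance: 53 km.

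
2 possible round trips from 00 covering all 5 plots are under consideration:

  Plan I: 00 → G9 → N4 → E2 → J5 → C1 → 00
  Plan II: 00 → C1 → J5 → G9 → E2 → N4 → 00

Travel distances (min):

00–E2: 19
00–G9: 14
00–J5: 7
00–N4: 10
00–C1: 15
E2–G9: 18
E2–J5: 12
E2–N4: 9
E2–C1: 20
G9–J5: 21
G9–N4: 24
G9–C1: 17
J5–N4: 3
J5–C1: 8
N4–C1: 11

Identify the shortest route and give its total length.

Plan I: 14 + 24 + 9 + 12 + 8 + 15 = 82
Plan II: 15 + 8 + 21 + 18 + 9 + 10 = 81

Shortest is Plan II, total 81 min.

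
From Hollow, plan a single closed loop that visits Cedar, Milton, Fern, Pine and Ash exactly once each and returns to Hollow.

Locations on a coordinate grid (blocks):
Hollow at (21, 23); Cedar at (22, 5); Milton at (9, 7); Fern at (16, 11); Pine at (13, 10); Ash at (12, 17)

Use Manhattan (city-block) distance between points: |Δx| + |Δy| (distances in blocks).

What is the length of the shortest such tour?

There are 60 distinct closed tours to check (reversals are equivalent).
Hollow→Cedar→Milton→Fern→Pine→Ash→Hollow: 19+15+11+4+8+15 = 72
Hollow→Cedar→Milton→Fern→Ash→Pine→Hollow: 19+15+11+10+8+21 = 84
Hollow→Cedar→Milton→Pine→Fern→Ash→Hollow: 19+15+7+4+10+15 = 70
Hollow→Cedar→Milton→Pine→Ash→Fern→Hollow: 19+15+7+8+10+17 = 76
Hollow→Cedar→Milton→Ash→Fern→Pine→Hollow: 19+15+13+10+4+21 = 82
Hollow→Cedar→Milton→Ash→Pine→Fern→Hollow: 19+15+13+8+4+17 = 76
Hollow→Cedar→Fern→Milton→Pine→Ash→Hollow: 19+12+11+7+8+15 = 72
Hollow→Cedar→Fern→Milton→Ash→Pine→Hollow: 19+12+11+13+8+21 = 84
Hollow→Cedar→Fern→Pine→Milton→Ash→Hollow: 19+12+4+7+13+15 = 70
Hollow→Cedar→Fern→Pine→Ash→Milton→Hollow: 19+12+4+8+13+28 = 84
Hollow→Cedar→Fern→Ash→Milton→Pine→Hollow: 19+12+10+13+7+21 = 82
Hollow→Cedar→Fern→Ash→Pine→Milton→Hollow: 19+12+10+8+7+28 = 84
Hollow→Cedar→Pine→Milton→Fern→Ash→Hollow: 19+14+7+11+10+15 = 76
Hollow→Cedar→Pine→Milton→Ash→Fern→Hollow: 19+14+7+13+10+17 = 80
… (46 more)
The minimum is 70.
One optimal route: Hollow → Cedar → Milton → Pine → Fern → Ash → Hollow (or its reverse).

Shortest round trip = 70 blocks.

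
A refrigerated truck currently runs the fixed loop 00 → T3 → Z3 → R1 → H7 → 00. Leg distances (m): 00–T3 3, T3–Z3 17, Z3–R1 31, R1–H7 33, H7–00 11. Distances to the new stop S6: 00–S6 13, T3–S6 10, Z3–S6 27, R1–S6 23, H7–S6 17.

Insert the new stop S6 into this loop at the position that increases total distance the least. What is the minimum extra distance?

Insertion cost between consecutive stops i–j is d(i,S6) + d(S6,j) − d(i,j):
  between 00 and T3: 13 + 10 − 3 = 20
  between T3 and Z3: 10 + 27 − 17 = 20
  between Z3 and R1: 27 + 23 − 31 = 19
  between R1 and H7: 23 + 17 − 33 = 7
  between H7 and 00: 17 + 13 − 11 = 19
Cheapest insertion is between R1 and H7, adding 7.
New total = 95 + 7 = 102.

Adding 7 m by placing S6 on the R1–H7 leg.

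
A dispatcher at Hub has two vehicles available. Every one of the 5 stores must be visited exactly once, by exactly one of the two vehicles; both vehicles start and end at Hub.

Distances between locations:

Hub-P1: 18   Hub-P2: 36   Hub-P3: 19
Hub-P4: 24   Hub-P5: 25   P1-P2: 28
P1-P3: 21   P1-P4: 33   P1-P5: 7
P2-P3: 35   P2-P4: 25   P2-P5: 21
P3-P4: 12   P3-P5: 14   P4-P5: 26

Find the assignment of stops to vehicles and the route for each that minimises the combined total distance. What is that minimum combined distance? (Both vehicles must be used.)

Check every non-empty split of the stops between the two vehicles; for each half take its own optimal tour:
  {P1} + {P2, P3, P4, P5}: 36 + 102 = 138
  {P2} + {P1, P3, P4, P5}: 72 + 75 = 147
  {P1, P2} + {P3, P4, P5}: 82 + 75 = 157
  {P3} + {P1, P2, P4, P5}: 38 + 95 = 133
  {P1, P3} + {P2, P4, P5}: 58 + 95 = 153
  {P2, P3} + {P1, P4, P5}: 90 + 75 = 165
  … (15 splits in total)
Best: vehicle 1 Hub → P3 → Hub = 38; vehicle 2 Hub → P1 → P5 → P2 → P4 → Hub = 95; combined 133.

133 — the smallest possible combined total.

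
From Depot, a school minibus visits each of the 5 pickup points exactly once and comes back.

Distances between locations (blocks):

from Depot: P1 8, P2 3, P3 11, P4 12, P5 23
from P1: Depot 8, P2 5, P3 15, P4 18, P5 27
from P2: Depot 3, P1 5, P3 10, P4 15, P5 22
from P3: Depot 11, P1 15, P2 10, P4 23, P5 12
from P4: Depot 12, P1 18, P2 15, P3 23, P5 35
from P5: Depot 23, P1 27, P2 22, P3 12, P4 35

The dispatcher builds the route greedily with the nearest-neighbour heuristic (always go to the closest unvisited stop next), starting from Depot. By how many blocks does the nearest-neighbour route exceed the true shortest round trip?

Depot: P2=3, P1=8, P3=11, P4=12, P5=23 ⇒ P2
P2: P1=5, P3=10, P4=15, P5=22 ⇒ P1
P1: P3=15, P4=18, P5=27 ⇒ P3
P3: P5=12, P4=23 ⇒ P5
P5: P4=35 ⇒ P4
NN route Depot → P2 → P1 → P3 → P5 → P4 → Depot costs 82.
Optimal: Depot → P3 → P5 → P2 → P1 → P4 → Depot costs 80 (by enumerating all 60 distinct tours).
Excess = 82 − 80 = 2.

2 blocks longer than the optimal tour.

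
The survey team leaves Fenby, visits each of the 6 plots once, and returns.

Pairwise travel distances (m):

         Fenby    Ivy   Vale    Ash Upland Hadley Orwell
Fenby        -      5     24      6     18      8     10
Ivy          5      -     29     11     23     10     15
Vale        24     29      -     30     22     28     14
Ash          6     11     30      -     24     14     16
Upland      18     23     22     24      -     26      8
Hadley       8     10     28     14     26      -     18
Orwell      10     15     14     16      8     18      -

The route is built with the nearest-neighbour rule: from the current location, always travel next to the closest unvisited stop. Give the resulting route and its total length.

Total distance 99 m via the nearest-neighbour route Fenby → Ivy → Hadley → Ash → Orwell → Upland → Vale → Fenby.

At Fenby the remaining stops are Ivy 5, Ash 6, Hadley 8, Orwell 10, Upland 18, Vale 24; go to Ivy.
At Ivy the remaining stops are Hadley 10, Ash 11, Orwell 15, Upland 23, Vale 29; go to Hadley.
At Hadley the remaining stops are Ash 14, Orwell 18, Upland 26, Vale 28; go to Ash.
At Ash the remaining stops are Orwell 16, Upland 24, Vale 30; go to Orwell.
At Orwell the remaining stops are Upland 8, Vale 14; go to Upland.
At Upland the remaining stops are Vale 22; go to Vale.
Return Vale→Fenby: 24.
Total = 5 + 10 + 14 + 16 + 8 + 22 + 24 = 99.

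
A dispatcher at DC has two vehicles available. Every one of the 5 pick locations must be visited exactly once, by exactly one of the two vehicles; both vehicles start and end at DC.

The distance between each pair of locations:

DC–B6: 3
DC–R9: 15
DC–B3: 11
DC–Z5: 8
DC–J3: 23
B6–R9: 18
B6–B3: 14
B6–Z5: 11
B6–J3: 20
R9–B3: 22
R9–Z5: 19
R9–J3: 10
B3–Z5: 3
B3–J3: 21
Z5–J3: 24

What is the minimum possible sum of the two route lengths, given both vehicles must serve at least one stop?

There are 2^4 − 1 = 15 ways to divide the 5 stops into two non-empty groups. For each, the best each vehicle can do is its own shortest tour through its group:
  {B6} + {R9, B3, Z5, J3}: 6 + 57 = 63
  {R9} + {B6, B3, Z5, J3}: 30 + 55 = 85
  {B6, R9} + {B3, Z5, J3}: 36 + 55 = 91
  {B3} + {B6, R9, Z5, J3}: 22 + 60 = 82
  {B6, B3} + {R9, Z5, J3}: 28 + 57 = 85
  {R9, B3} + {B6, Z5, J3}: 48 + 55 = 103
  … (15 splits in total)
Best: vehicle 1 DC → B6 → DC = 6; vehicle 2 DC → R9 → J3 → B3 → Z5 → DC = 57; combined 63.

Minimum combined distance: 63.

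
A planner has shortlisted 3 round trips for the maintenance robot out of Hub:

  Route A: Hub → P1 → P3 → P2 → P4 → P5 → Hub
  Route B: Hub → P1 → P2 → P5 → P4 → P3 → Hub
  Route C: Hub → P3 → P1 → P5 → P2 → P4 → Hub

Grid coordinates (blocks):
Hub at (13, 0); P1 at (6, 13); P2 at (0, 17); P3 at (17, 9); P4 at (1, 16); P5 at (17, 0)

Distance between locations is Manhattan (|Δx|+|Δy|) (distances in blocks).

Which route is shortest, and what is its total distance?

Route A: 20 + 15 + 25 + 2 + 32 + 4 = 98
Route B: 20 + 10 + 34 + 32 + 23 + 13 = 132
Route C: 13 + 15 + 24 + 34 + 2 + 28 = 116

Shortest is Route A, total 98 blocks.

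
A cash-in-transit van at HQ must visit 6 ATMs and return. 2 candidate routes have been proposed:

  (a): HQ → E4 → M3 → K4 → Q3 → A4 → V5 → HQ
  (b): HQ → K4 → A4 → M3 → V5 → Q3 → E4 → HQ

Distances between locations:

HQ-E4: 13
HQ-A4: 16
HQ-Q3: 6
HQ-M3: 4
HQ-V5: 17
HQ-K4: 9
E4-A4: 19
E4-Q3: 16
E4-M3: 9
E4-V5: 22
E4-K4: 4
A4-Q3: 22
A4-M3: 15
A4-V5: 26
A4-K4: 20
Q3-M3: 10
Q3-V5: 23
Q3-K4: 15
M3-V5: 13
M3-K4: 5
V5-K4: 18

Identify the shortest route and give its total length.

107 — (a) is the shortest.

(a): 13 + 9 + 5 + 15 + 22 + 26 + 17 = 107
(b): 9 + 20 + 15 + 13 + 23 + 16 + 13 = 109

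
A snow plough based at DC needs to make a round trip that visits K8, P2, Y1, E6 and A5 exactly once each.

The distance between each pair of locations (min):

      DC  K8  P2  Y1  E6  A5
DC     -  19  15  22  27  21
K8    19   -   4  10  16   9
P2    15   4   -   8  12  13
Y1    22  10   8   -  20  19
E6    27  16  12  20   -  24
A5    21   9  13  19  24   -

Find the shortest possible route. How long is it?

Shortest round trip = 87 min.

DC → K8 → P2 → Y1 → E6 → A5 → DC: 19+4+8+20+24+21 = 96
DC → K8 → P2 → Y1 → A5 → E6 → DC: 19+4+8+19+24+27 = 101
DC → K8 → P2 → E6 → Y1 → A5 → DC: 19+4+12+20+19+21 = 95
DC → K8 → P2 → E6 → A5 → Y1 → DC: 19+4+12+24+19+22 = 100
DC → K8 → P2 → A5 → Y1 → E6 → DC: 19+4+13+19+20+27 = 102
DC → K8 → P2 → A5 → E6 → Y1 → DC: 19+4+13+24+20+22 = 102
DC → K8 → Y1 → P2 → E6 → A5 → DC: 19+10+8+12+24+21 = 94
DC → K8 → Y1 → P2 → A5 → E6 → DC: 19+10+8+13+24+27 = 101
DC → K8 → Y1 → E6 → P2 → A5 → DC: 19+10+20+12+13+21 = 95
DC → K8 → Y1 → E6 → A5 → P2 → DC: 19+10+20+24+13+15 = 101
DC → K8 → Y1 → A5 → P2 → E6 → DC: 19+10+19+13+12+27 = 100
DC → K8 → Y1 → A5 → E6 → P2 → DC: 19+10+19+24+12+15 = 99
DC → K8 → E6 → P2 → Y1 → A5 → DC: 19+16+12+8+19+21 = 95
DC → K8 → E6 → P2 → A5 → Y1 → DC: 19+16+12+13+19+22 = 101
… (46 more)
DC → P2 → E6 → Y1 → K8 → A5 → DC: 15+12+20+10+9+21 = 87  ← best
The minimum is 87.
One optimal route: DC → P2 → E6 → Y1 → K8 → A5 → DC (or its reverse).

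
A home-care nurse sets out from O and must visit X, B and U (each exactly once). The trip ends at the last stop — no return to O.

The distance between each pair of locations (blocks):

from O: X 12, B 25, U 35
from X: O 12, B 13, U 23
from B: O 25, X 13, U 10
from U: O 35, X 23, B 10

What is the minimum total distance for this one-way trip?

There are 3! = 6 possible orderings.
O - X - B - U: 12+13+10 = 35
O - X - U - B: 12+23+10 = 45
O - B - X - U: 25+13+23 = 61
O - B - U - X: 25+10+23 = 58
O - U - X - B: 35+23+13 = 71
O - U - B - X: 35+10+13 = 58
The minimum is 35.
One shortest path: O → X → B → U.

35 blocks — the minimum one-way total.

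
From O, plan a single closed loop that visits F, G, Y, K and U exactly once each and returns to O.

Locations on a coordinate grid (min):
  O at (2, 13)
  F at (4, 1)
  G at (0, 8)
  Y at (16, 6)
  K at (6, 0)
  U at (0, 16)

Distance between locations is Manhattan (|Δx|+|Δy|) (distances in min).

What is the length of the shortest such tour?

Shortest round trip = 64 min.

There are 60 distinct closed tours to check (reversals are equivalent).
O→F→G→Y→K→U→O: 14+11+18+16+22+5 = 86
O→F→G→Y→U→K→O: 14+11+18+26+22+17 = 108
O→F→G→K→Y→U→O: 14+11+14+16+26+5 = 86
O→F→G→K→U→Y→O: 14+11+14+22+26+21 = 108
O→F→G→U→Y→K→O: 14+11+8+26+16+17 = 92
O→F→G→U→K→Y→O: 14+11+8+22+16+21 = 92
O→F→Y→G→K→U→O: 14+17+18+14+22+5 = 90
O→F→Y→G→U→K→O: 14+17+18+8+22+17 = 96
O→F→Y→K→G→U→O: 14+17+16+14+8+5 = 74
O→F→Y→K→U→G→O: 14+17+16+22+8+7 = 84
O→F→Y→U→G→K→O: 14+17+26+8+14+17 = 96
O→F→Y→U→K→G→O: 14+17+26+22+14+7 = 100
O→F→K→G→Y→U→O: 14+3+14+18+26+5 = 80
O→F→K→G→U→Y→O: 14+3+14+8+26+21 = 86
… (46 more)
O→F→K→Y→G→U→O: 14+3+16+18+8+5 = 64  ← best
The minimum is 64.
One optimal route: O → F → K → Y → G → U → O (or its reverse).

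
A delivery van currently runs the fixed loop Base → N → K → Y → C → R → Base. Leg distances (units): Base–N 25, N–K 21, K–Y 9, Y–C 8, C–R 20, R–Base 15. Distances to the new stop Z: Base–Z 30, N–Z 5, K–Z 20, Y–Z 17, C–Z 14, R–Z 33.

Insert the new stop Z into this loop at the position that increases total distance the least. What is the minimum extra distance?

Insertion cost between consecutive stops i–j is d(i,Z) + d(Z,j) − d(i,j):
  between Base and N: 30 + 5 − 25 = 10
  between N and K: 5 + 20 − 21 = 4
  between K and Y: 20 + 17 − 9 = 28
  between Y and C: 17 + 14 − 8 = 23
  between C and R: 14 + 33 − 20 = 27
  between R and Base: 33 + 30 − 15 = 48
Cheapest insertion is between N and K, adding 4.
New total = 98 + 4 = 102.

Minimum extra distance: 4, inserting Z between N and K.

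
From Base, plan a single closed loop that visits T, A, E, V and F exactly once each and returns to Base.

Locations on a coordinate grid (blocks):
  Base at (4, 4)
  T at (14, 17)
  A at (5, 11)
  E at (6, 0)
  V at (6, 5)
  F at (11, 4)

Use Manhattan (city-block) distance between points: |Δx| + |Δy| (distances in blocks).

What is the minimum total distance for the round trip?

There are 60 distinct closed tours to check (reversals are equivalent).
Base→T→A→E→V→F→Base: 23+15+12+5+6+7 = 68
Base→T→A→E→F→V→Base: 23+15+12+9+6+3 = 68
Base→T→A→V→E→F→Base: 23+15+7+5+9+7 = 66
Base→T→A→V→F→E→Base: 23+15+7+6+9+6 = 66
Base→T→A→F→E→V→Base: 23+15+13+9+5+3 = 68
Base→T→A→F→V→E→Base: 23+15+13+6+5+6 = 68
Base→T→E→A→V→F→Base: 23+25+12+7+6+7 = 80
Base→T→E→A→F→V→Base: 23+25+12+13+6+3 = 82
Base→T→E→V→A→F→Base: 23+25+5+7+13+7 = 80
Base→T→E→V→F→A→Base: 23+25+5+6+13+8 = 80
Base→T→E→F→A→V→Base: 23+25+9+13+7+3 = 80
Base→T→E→F→V→A→Base: 23+25+9+6+7+8 = 78
Base→T→V→A→E→F→Base: 23+20+7+12+9+7 = 78
Base→T→V→A→F→E→Base: 23+20+7+13+9+6 = 78
… (46 more)
Base→A→T→F→E→V→Base: 8+15+16+9+5+3 = 56  ← best
The minimum is 56.
One optimal route: Base → A → T → F → E → V → Base (or its reverse).

Shortest round trip = 56 blocks.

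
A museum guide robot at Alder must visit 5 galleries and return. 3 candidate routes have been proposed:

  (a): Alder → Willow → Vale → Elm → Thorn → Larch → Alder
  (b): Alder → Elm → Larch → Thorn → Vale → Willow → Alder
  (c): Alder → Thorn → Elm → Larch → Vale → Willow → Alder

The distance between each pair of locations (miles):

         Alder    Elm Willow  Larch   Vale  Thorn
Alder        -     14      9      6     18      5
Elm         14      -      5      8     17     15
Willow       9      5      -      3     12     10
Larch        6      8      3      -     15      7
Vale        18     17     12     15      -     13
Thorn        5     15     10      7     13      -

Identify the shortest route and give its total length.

(a): 9 + 12 + 17 + 15 + 7 + 6 = 66
(b): 14 + 8 + 7 + 13 + 12 + 9 = 63
(c): 5 + 15 + 8 + 15 + 12 + 9 = 64

63 miles — (b) is the shortest.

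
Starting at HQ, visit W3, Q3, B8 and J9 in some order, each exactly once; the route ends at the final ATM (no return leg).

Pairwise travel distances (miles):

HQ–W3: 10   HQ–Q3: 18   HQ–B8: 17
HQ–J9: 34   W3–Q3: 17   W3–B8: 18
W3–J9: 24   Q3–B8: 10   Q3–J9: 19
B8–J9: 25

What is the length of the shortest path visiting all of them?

There are 4! = 24 possible orderings.
HQ → W3 → Q3 → B8 → J9: 10+17+10+25 = 62
HQ → W3 → Q3 → J9 → B8: 10+17+19+25 = 71
HQ → W3 → B8 → Q3 → J9: 10+18+10+19 = 57
HQ → W3 → B8 → J9 → Q3: 10+18+25+19 = 72
HQ → W3 → J9 → Q3 → B8: 10+24+19+10 = 63
HQ → W3 → J9 → B8 → Q3: 10+24+25+10 = 69
HQ → Q3 → W3 → B8 → J9: 18+17+18+25 = 78
HQ → Q3 → W3 → J9 → B8: 18+17+24+25 = 84
HQ → Q3 → B8 → W3 → J9: 18+10+18+24 = 70
HQ → Q3 → B8 → J9 → W3: 18+10+25+24 = 77
HQ → Q3 → J9 → W3 → B8: 18+19+24+18 = 79
HQ → Q3 → J9 → B8 → W3: 18+19+25+18 = 80
HQ → B8 → W3 → Q3 → J9: 17+18+17+19 = 71
HQ → B8 → W3 → J9 → Q3: 17+18+24+19 = 78
… (10 more)
The minimum is 57.
One shortest path: HQ → W3 → B8 → Q3 → J9.

Shortest open route: 57 miles.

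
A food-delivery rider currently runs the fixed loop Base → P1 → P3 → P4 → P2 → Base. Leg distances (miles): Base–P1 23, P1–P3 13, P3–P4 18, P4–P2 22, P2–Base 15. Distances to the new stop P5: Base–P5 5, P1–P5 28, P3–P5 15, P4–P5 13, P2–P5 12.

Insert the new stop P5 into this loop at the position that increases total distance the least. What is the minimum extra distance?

Insertion cost between consecutive stops i–j is d(i,P5) + d(P5,j) − d(i,j):
  between Base and P1: 5 + 28 − 23 = 10
  between P1 and P3: 28 + 15 − 13 = 30
  between P3 and P4: 15 + 13 − 18 = 10
  between P4 and P2: 13 + 12 − 22 = 3
  between P2 and Base: 12 + 5 − 15 = 2
Cheapest insertion is between P2 and Base, adding 2.
New total = 91 + 2 = 93.

Minimum extra distance: 2 miles, inserting P5 between P2 and Base.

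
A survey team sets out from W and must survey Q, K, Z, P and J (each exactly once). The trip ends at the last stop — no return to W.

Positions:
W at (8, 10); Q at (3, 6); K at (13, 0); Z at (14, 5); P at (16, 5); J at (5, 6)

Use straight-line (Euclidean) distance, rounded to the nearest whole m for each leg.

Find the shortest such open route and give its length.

There are 5! = 120 possible orderings.
W→Q→K→Z→P→J: 6+12+5+2+11 = 36
W→Q→K→Z→J→P: 6+12+5+9+11 = 43
W→Q→K→P→Z→J: 6+12+6+2+9 = 35
W→Q→K→P→J→Z: 6+12+6+11+9 = 44
W→Q→K→J→Z→P: 6+12+10+9+2 = 39
W→Q→K→J→P→Z: 6+12+10+11+2 = 41
W→Q→Z→K→P→J: 6+11+5+6+11 = 39
W→Q→Z→K→J→P: 6+11+5+10+11 = 43
W→Q→Z→P→K→J: 6+11+2+6+10 = 35
W→Q→Z→P→J→K: 6+11+2+11+10 = 40
W→Q→Z→J→K→P: 6+11+9+10+6 = 42
W→Q→Z→J→P→K: 6+11+9+11+6 = 43
W→Q→P→K→Z→J: 6+13+6+5+9 = 39
W→Q→P→K→J→Z: 6+13+6+10+9 = 44
… (106 more)
W→Q→J→K→Z→P: 6+2+10+5+2 = 25  ← best
The minimum is 25.
One shortest path: W → Q → J → K → Z → P.

Shortest open route: 25 m.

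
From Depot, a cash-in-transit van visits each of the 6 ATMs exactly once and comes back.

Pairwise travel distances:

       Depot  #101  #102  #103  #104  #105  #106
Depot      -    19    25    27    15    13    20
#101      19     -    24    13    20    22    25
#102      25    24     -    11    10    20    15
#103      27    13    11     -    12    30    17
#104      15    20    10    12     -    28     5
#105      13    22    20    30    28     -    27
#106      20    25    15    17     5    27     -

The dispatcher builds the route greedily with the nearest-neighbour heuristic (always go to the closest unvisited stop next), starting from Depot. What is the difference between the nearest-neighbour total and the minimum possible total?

From Depot: #105=13, #104=15, #101=19, #106=20, #102=25, #103=27 → choose #105 (13).
From #105: #102=20, #101=22, #106=27, #104=28, #103=30 → choose #102 (20).
From #102: #104=10, #103=11, #106=15, #101=24 → choose #104 (10).
From #104: #106=5, #103=12, #101=20 → choose #106 (5).
From #106: #103=17, #101=25 → choose #103 (17).
From #103: #101=13 → choose #101 (13).
NN route Depot → #105 → #102 → #104 → #106 → #103 → #101 → Depot costs 97.
Optimal: Depot → #104 → #106 → #102 → #103 → #101 → #105 → Depot costs 94 (by enumerating all 360 distinct tours).
Excess = 97 − 94 = 3.

3 longer than the optimal tour.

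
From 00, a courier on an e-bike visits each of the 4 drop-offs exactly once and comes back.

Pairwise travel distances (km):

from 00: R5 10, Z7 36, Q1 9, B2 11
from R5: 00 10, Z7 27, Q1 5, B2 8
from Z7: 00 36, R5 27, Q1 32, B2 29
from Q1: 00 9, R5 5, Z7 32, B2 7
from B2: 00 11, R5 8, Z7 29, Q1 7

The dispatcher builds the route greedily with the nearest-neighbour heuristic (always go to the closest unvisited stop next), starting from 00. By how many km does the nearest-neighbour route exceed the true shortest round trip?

00: Q1=9, R5=10, B2=11, Z7=36 ⇒ Q1
Q1: R5=5, B2=7, Z7=32 ⇒ R5
R5: B2=8, Z7=27 ⇒ B2
B2: Z7=29 ⇒ Z7
NN route 00 → Q1 → R5 → B2 → Z7 → 00 costs 87.
Optimal: 00 → Q1 → R5 → Z7 → B2 → 00 costs 81 (by enumerating all 12 distinct tours).
Excess = 87 − 81 = 6.

The nearest-neighbour route is 6 km longer than optimal.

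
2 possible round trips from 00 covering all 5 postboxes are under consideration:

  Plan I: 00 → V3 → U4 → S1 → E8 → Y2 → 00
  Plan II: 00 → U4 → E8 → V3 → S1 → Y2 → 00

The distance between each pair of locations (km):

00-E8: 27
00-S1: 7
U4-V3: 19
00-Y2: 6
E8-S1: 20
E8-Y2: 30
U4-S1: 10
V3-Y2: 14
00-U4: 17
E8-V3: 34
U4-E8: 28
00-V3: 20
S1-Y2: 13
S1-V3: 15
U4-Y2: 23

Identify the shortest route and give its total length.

105 km — Plan I is the shortest.

Plan I: 20 + 19 + 10 + 20 + 30 + 6 = 105
Plan II: 17 + 28 + 34 + 15 + 13 + 6 = 113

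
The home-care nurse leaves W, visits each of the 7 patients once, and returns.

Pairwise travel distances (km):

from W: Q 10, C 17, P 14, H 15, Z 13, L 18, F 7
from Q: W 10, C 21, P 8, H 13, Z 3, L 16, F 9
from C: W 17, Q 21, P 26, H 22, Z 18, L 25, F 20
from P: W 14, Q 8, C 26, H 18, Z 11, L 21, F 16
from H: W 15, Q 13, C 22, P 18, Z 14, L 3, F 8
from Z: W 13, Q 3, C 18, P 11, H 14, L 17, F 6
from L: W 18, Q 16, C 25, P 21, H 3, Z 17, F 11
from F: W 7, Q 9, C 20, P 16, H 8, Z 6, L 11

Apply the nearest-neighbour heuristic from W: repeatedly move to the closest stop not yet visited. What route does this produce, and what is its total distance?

At W the remaining stops are F 7, Q 10, Z 13, P 14, H 15, C 17, L 18; go to F.
At F the remaining stops are Z 6, H 8, Q 9, L 11, P 16, C 20; go to Z.
At Z the remaining stops are Q 3, P 11, H 14, L 17, C 18; go to Q.
At Q the remaining stops are P 8, H 13, L 16, C 21; go to P.
At P the remaining stops are H 18, L 21, C 26; go to H.
At H the remaining stops are L 3, C 22; go to L.
At L the remaining stops are C 25; go to C.
Return C→W: 17.
Total = 7 + 6 + 3 + 8 + 18 + 3 + 25 + 17 = 87.

Nearest-neighbour total = 87 km; route W → F → Z → Q → P → H → L → C → W.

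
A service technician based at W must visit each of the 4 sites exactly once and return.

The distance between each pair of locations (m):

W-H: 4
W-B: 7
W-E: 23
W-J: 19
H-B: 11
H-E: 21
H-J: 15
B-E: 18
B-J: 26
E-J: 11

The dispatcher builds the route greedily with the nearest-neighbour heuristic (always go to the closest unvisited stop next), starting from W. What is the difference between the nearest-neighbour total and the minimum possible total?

Excess over optimum: 8 m.

W: H=4, B=7, J=19, E=23 ⇒ H
H: B=11, J=15, E=21 ⇒ B
B: E=18, J=26 ⇒ E
E: J=11 ⇒ J
NN route W → H → B → E → J → W costs 63.
Optimal: W → H → J → E → B → W costs 55 (by enumerating all 12 distinct tours).
Excess = 63 − 55 = 8.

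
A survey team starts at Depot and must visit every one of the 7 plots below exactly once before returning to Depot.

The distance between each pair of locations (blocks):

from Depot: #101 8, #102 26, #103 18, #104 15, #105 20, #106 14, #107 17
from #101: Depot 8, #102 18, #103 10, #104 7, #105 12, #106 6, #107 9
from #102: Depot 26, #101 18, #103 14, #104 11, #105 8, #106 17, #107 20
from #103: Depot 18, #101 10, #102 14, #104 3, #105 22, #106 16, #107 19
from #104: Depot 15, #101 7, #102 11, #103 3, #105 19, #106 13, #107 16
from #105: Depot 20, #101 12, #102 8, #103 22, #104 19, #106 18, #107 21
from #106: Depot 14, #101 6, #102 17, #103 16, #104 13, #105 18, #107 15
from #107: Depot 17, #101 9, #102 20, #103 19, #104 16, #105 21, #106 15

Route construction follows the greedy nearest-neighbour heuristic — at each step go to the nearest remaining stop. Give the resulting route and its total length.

Total distance 90 blocks via the nearest-neighbour route Depot → #101 → #106 → #104 → #103 → #102 → #105 → #107 → Depot.

At Depot the remaining stops are #101 8, #106 14, #104 15, #107 17, #103 18, #105 20, #102 26; go to #101.
At #101 the remaining stops are #106 6, #104 7, #107 9, #103 10, #105 12, #102 18; go to #106.
At #106 the remaining stops are #104 13, #107 15, #103 16, #102 17, #105 18; go to #104.
At #104 the remaining stops are #103 3, #102 11, #107 16, #105 19; go to #103.
At #103 the remaining stops are #102 14, #107 19, #105 22; go to #102.
At #102 the remaining stops are #105 8, #107 20; go to #105.
At #105 the remaining stops are #107 21; go to #107.
Return #107→Depot: 17.
Total = 8 + 6 + 13 + 3 + 14 + 8 + 21 + 17 = 90.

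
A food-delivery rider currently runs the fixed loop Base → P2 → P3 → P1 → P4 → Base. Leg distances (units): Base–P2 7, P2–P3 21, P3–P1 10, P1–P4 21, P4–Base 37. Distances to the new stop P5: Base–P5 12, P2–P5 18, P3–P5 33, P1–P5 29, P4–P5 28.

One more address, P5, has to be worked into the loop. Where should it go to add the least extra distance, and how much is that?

Insertion cost between consecutive stops i–j is d(i,P5) + d(P5,j) − d(i,j):
  between Base and P2: 12 + 18 − 7 = 23
  between P2 and P3: 18 + 33 − 21 = 30
  between P3 and P1: 33 + 29 − 10 = 52
  between P1 and P4: 29 + 28 − 21 = 36
  between P4 and Base: 28 + 12 − 37 = 3
Cheapest insertion is between P4 and Base, adding 3.
New total = 96 + 3 = 99.

+3 — insert P5 between P4 and Base.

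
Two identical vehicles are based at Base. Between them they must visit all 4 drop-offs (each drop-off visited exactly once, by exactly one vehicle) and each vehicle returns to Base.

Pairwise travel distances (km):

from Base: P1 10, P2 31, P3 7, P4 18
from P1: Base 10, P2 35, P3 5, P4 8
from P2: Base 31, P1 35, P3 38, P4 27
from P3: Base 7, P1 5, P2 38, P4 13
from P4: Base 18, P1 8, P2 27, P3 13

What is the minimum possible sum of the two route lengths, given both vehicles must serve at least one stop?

There are 2^3 − 1 = 7 ways to divide the 4 stops into two non-empty groups. For each, the best each vehicle can do is its own shortest tour through its group:
  {P1} + {P2, P3, P4}: 20 + 78 = 98
  {P2} + {P1, P3, P4}: 62 + 38 = 100
  {P1, P2} + {P3, P4}: 76 + 38 = 114
  {P3} + {P1, P2, P4}: 14 + 76 = 90
  {P1, P3} + {P2, P4}: 22 + 76 = 98
  {P2, P3} + {P1, P4}: 76 + 36 = 112
  … (7 splits in total)
Best: vehicle 1 Base → P3 → Base = 14; vehicle 2 Base → P1 → P4 → P2 → Base = 76; combined 90.

90 km — the smallest possible combined total.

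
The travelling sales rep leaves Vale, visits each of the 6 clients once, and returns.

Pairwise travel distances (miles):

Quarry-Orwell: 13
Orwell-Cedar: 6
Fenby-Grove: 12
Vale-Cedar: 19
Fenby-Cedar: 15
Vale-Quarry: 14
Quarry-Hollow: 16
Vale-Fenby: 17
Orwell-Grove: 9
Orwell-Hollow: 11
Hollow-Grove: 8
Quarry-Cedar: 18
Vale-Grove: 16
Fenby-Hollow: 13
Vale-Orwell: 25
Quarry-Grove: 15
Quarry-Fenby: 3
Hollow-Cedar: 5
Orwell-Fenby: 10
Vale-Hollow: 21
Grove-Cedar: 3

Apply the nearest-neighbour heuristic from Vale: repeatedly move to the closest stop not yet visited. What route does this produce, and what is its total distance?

Total distance 65 miles via the nearest-neighbour route Vale → Quarry → Fenby → Orwell → Cedar → Grove → Hollow → Vale.

From Vale: distances to unvisited — Quarry=14, Grove=16, Fenby=17, Cedar=19, Hollow=21, Orwell=25. Nearest is Quarry (14).
From Quarry: distances to unvisited — Fenby=3, Orwell=13, Grove=15, Hollow=16, Cedar=18. Nearest is Fenby (3).
From Fenby: distances to unvisited — Orwell=10, Grove=12, Hollow=13, Cedar=15. Nearest is Orwell (10).
From Orwell: distances to unvisited — Cedar=6, Grove=9, Hollow=11. Nearest is Cedar (6).
From Cedar: distances to unvisited — Grove=3, Hollow=5. Nearest is Grove (3).
From Grove: distances to unvisited — Hollow=8. Nearest is Hollow (8).
Return Hollow→Vale: 21.
Total = 14 + 3 + 10 + 6 + 3 + 8 + 21 = 65.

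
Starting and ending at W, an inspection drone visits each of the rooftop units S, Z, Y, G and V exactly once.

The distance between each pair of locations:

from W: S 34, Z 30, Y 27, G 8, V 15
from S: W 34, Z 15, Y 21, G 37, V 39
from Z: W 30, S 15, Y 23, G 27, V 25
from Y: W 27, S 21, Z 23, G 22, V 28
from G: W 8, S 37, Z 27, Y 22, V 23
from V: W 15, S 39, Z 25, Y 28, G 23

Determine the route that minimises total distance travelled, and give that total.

W → S → Z → Y → G → V → W: 34+15+23+22+23+15 = 132
W → S → Z → Y → V → G → W: 34+15+23+28+23+8 = 131
W → S → Z → G → Y → V → W: 34+15+27+22+28+15 = 141
W → S → Z → G → V → Y → W: 34+15+27+23+28+27 = 154
W → S → Z → V → Y → G → W: 34+15+25+28+22+8 = 132
W → S → Z → V → G → Y → W: 34+15+25+23+22+27 = 146
W → S → Y → Z → G → V → W: 34+21+23+27+23+15 = 143
W → S → Y → Z → V → G → W: 34+21+23+25+23+8 = 134
W → S → Y → G → Z → V → W: 34+21+22+27+25+15 = 144
W → S → Y → G → V → Z → W: 34+21+22+23+25+30 = 155
W → S → Y → V → Z → G → W: 34+21+28+25+27+8 = 143
W → S → Y → V → G → Z → W: 34+21+28+23+27+30 = 163
W → S → G → Z → Y → V → W: 34+37+27+23+28+15 = 164
W → S → G → Z → V → Y → W: 34+37+27+25+28+27 = 178
… (46 more)
W → G → Y → S → Z → V → W: 8+22+21+15+25+15 = 106  ← best
The minimum is 106.
One optimal route: W → G → Y → S → Z → V → W (or its reverse).

Shortest round trip = 106.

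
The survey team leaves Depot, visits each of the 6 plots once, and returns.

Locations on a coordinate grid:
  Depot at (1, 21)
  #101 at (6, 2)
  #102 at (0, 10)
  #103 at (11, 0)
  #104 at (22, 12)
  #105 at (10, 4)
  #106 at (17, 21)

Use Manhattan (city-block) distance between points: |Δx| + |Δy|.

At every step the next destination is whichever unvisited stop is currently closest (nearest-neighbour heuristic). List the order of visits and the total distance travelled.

90 along Depot → #102 → #101 → #105 → #103 → #104 → #106 → Depot.

From Depot: distances to unvisited — #102=12, #106=16, #101=24, #105=26, #104=30, #103=31. Nearest is #102 (12).
From #102: distances to unvisited — #101=14, #105=16, #103=21, #104=24, #106=28. Nearest is #101 (14).
From #101: distances to unvisited — #105=6, #103=7, #104=26, #106=30. Nearest is #105 (6).
From #105: distances to unvisited — #103=5, #104=20, #106=24. Nearest is #103 (5).
From #103: distances to unvisited — #104=23, #106=27. Nearest is #104 (23).
From #104: distances to unvisited — #106=14. Nearest is #106 (14).
Return #106→Depot: 16.
Total = 12 + 14 + 6 + 5 + 23 + 14 + 16 = 90.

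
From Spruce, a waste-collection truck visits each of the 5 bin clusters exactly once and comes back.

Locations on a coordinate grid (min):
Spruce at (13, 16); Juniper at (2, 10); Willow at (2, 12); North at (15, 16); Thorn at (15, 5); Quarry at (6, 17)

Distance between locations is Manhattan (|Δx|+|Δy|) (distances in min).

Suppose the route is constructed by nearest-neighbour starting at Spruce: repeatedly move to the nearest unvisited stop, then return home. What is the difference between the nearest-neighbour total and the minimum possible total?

Excess over optimum: 4 min.

Spruce: North=2, Quarry=8, Thorn=13, Willow=15, Juniper=17 ⇒ North
North: Quarry=10, Thorn=11, Willow=17, Juniper=19 ⇒ Quarry
Quarry: Willow=9, Juniper=11, Thorn=21 ⇒ Willow
Willow: Juniper=2, Thorn=20 ⇒ Juniper
Juniper: Thorn=18 ⇒ Thorn
NN route Spruce → North → Quarry → Willow → Juniper → Thorn → Spruce costs 54.
Optimal: Spruce → North → Thorn → Juniper → Willow → Quarry → Spruce costs 50 (by enumerating all 60 distinct tours).
Excess = 54 − 50 = 4.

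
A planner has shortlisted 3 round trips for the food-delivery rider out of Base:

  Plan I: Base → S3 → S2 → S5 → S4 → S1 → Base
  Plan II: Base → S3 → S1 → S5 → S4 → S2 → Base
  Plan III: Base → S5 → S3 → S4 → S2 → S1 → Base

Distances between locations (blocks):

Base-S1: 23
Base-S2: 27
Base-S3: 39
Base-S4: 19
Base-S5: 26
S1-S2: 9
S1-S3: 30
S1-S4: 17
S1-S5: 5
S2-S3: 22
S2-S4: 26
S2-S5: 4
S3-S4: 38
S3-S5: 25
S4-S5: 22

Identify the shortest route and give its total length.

127 blocks — Plan I is the shortest.

Plan I: 39 + 22 + 4 + 22 + 17 + 23 = 127
Plan II: 39 + 30 + 5 + 22 + 26 + 27 = 149
Plan III: 26 + 25 + 38 + 26 + 9 + 23 = 147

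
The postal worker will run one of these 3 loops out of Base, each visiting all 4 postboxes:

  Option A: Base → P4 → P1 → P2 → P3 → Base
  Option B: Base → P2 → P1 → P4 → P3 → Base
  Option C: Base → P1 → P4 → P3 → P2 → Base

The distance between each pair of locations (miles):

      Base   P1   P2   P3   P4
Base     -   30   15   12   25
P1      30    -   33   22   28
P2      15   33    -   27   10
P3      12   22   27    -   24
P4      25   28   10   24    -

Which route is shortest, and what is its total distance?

Option A: 25 + 28 + 33 + 27 + 12 = 125
Option B: 15 + 33 + 28 + 24 + 12 = 112
Option C: 30 + 28 + 24 + 27 + 15 = 124

112 miles — Option B is the shortest.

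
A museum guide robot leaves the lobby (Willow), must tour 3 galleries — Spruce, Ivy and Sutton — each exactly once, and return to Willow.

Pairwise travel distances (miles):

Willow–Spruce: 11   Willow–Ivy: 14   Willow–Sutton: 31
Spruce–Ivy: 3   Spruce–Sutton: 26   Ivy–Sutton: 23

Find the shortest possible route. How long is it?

With 3 stops there are 3!/2 = 3 distinct round trips (a route and its reverse cost the same).
Willow-Spruce-Ivy-Sutton-Willow: 11+3+23+31 = 68
Willow-Spruce-Sutton-Ivy-Willow: 11+26+23+14 = 74
Willow-Ivy-Spruce-Sutton-Willow: 14+3+26+31 = 74
The minimum is 68.
One optimal route: Willow → Spruce → Ivy → Sutton → Willow (or its reverse).

Minimum total distance: 68 miles.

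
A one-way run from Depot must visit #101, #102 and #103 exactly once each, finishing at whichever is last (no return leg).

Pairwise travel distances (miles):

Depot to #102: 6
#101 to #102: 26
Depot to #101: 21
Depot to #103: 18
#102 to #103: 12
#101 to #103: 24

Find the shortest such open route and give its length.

There are 3! = 6 possible orderings.
Depot → #101 → #102 → #103: 21+26+12 = 59
Depot → #101 → #103 → #102: 21+24+12 = 57
Depot → #102 → #101 → #103: 6+26+24 = 56
Depot → #102 → #103 → #101: 6+12+24 = 42
Depot → #103 → #101 → #102: 18+24+26 = 68
Depot → #103 → #102 → #101: 18+12+26 = 56
The minimum is 42.
One shortest path: Depot → #102 → #103 → #101.

Minimum one-way distance = 42 miles.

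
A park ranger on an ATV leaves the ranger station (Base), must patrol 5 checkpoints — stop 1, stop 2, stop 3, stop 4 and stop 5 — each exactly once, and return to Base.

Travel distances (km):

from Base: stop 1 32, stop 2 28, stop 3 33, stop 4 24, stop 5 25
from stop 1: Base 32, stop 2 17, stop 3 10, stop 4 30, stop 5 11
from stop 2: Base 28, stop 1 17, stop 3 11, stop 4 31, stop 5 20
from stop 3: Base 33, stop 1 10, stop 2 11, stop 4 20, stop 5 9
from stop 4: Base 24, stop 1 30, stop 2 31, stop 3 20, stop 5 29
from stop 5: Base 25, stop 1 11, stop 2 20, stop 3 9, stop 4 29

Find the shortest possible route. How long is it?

Shortest round trip = 108 km.

With 5 stops there are 5!/2 = 60 distinct round trips (a route and its reverse cost the same).
Base - stop 1 - stop 2 - stop 3 - stop 4 - stop 5 - Base: 32+17+11+20+29+25 = 134
Base - stop 1 - stop 2 - stop 3 - stop 5 - stop 4 - Base: 32+17+11+9+29+24 = 122
Base - stop 1 - stop 2 - stop 4 - stop 3 - stop 5 - Base: 32+17+31+20+9+25 = 134
Base - stop 1 - stop 2 - stop 4 - stop 5 - stop 3 - Base: 32+17+31+29+9+33 = 151
Base - stop 1 - stop 2 - stop 5 - stop 3 - stop 4 - Base: 32+17+20+9+20+24 = 122
Base - stop 1 - stop 2 - stop 5 - stop 4 - stop 3 - Base: 32+17+20+29+20+33 = 151
Base - stop 1 - stop 3 - stop 2 - stop 4 - stop 5 - Base: 32+10+11+31+29+25 = 138
Base - stop 1 - stop 3 - stop 2 - stop 5 - stop 4 - Base: 32+10+11+20+29+24 = 126
Base - stop 1 - stop 3 - stop 4 - stop 2 - stop 5 - Base: 32+10+20+31+20+25 = 138
Base - stop 1 - stop 3 - stop 4 - stop 5 - stop 2 - Base: 32+10+20+29+20+28 = 139
Base - stop 1 - stop 3 - stop 5 - stop 2 - stop 4 - Base: 32+10+9+20+31+24 = 126
Base - stop 1 - stop 3 - stop 5 - stop 4 - stop 2 - Base: 32+10+9+29+31+28 = 139
Base - stop 1 - stop 4 - stop 2 - stop 3 - stop 5 - Base: 32+30+31+11+9+25 = 138
Base - stop 1 - stop 4 - stop 2 - stop 5 - stop 3 - Base: 32+30+31+20+9+33 = 155
… (46 more)
Base - stop 4 - stop 3 - stop 2 - stop 1 - stop 5 - Base: 24+20+11+17+11+25 = 108  ← best
The minimum is 108.
One optimal route: Base → stop 4 → stop 3 → stop 2 → stop 1 → stop 5 → Base (or its reverse).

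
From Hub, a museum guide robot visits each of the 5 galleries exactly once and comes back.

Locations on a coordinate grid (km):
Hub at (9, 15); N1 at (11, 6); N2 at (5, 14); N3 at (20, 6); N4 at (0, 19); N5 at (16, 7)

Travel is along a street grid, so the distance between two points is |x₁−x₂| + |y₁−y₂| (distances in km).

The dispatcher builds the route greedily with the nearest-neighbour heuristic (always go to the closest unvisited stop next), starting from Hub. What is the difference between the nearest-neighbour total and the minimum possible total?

4 km longer than the optimal tour.

Hub: N2=5, N1=11, N4=13, N5=15, N3=20 ⇒ N2
N2: N4=10, N1=14, N5=18, N3=23 ⇒ N4
N4: N1=24, N5=28, N3=33 ⇒ N1
N1: N5=6, N3=9 ⇒ N5
N5: N3=5 ⇒ N3
NN route Hub → N2 → N4 → N1 → N5 → N3 → Hub costs 70.
Optimal: Hub → N1 → N3 → N5 → N2 → N4 → Hub costs 66 (by enumerating all 60 distinct tours).
Excess = 70 − 66 = 4.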